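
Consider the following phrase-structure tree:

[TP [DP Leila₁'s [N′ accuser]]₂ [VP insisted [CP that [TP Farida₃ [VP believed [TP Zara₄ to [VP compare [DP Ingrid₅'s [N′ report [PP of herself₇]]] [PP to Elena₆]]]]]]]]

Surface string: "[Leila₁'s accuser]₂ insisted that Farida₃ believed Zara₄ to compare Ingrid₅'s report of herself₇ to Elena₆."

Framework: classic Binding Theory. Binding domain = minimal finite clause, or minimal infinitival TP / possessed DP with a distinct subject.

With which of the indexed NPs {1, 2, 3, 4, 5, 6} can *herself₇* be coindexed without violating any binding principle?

*herself* is an anaphor, so Principle A applies: it must be bound in its binding domain.
Binding domain of *herself₇*: the possessed DP, whose subject is Ingrid₅.
*Leila₁* does not c-command the anaphor → cannot bind it.
*[Leila₁'s accuser]₂* c-commands the anaphor but is outside its binding domain → cannot satisfy Principle A.
*Farida₃* c-commands the anaphor but is outside its binding domain → cannot satisfy Principle A.
*Zara₄* c-commands the anaphor but is outside its binding domain → cannot satisfy Principle A.
*Ingrid₅* c-commands the anaphor within its binding domain → licit binder.
*Elena₆* does not c-command the anaphor → cannot bind it.

{5}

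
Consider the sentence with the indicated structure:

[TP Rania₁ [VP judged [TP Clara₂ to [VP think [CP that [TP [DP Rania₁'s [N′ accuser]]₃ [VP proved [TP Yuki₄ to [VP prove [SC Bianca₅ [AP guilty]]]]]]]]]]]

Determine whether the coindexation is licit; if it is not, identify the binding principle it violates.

Principle C

The two coindexed NPs are *Rania₁* (the higher occurrence) and *Rania₁* (the lower occurrence).
*Rania₁* (the lower occurrence) is an R-expression. Principle C requires it to be free everywhere.
*Rania₁* (the higher occurrence) c-commands it and carries the same index.
The R-expression is bound → Principle C violation.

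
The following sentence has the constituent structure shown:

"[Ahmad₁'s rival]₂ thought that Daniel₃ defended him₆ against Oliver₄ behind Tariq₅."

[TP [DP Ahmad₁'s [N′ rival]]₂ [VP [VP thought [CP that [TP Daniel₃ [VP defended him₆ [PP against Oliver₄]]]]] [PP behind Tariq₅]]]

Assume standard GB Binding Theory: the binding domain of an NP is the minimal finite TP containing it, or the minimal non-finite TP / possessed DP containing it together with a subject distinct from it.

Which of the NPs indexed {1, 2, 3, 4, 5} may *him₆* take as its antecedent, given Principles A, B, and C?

{1, 2, 5}

*him* is a pronoun, so Principle B applies: it must be free in its binding domain.
Binding domain of *him₆*: the embedded TP, whose subject is Daniel₃.
*Ahmad₁* and the pronoun do not c-command one another → neither Principle B nor Principle C is at stake; coindexation permitted.
*[Ahmad₁'s rival]₂* c-commands the pronoun but from outside its binding domain, and is not c-commanded by it → coindexation permitted.
*Daniel₃* c-commands the pronoun within its binding domain → coindexation would violate Principle B.
*Oliver₄*: the pronoun c-commands this R-expression → coindexation would violate Principle C on *Oliver₄*.
*Tariq₅* and the pronoun do not c-command one another → neither Principle B nor Principle C is at stake; coindexation permitted.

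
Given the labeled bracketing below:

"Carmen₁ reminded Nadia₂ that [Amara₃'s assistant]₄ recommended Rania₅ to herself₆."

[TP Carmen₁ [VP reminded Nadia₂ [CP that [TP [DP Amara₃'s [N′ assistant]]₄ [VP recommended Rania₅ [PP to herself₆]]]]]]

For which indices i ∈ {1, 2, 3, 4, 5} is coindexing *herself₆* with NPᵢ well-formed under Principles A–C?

{4, 5}

*herself* is an anaphor, so Principle A applies: it must be bound in its binding domain.
Binding domain of *herself₆*: the embedded TP, whose subject is [Amara₃'s assistant]₄.
*Carmen₁* c-commands the anaphor but is outside its binding domain → cannot satisfy Principle A.
*Nadia₂* c-commands the anaphor but is outside its binding domain → cannot satisfy Principle A.
*Amara₃* does not c-command the anaphor → cannot bind it.
*[Amara₃'s assistant]₄* c-commands the anaphor within its binding domain → licit binder.
*Rania₅* c-commands the anaphor within its binding domain → licit binder.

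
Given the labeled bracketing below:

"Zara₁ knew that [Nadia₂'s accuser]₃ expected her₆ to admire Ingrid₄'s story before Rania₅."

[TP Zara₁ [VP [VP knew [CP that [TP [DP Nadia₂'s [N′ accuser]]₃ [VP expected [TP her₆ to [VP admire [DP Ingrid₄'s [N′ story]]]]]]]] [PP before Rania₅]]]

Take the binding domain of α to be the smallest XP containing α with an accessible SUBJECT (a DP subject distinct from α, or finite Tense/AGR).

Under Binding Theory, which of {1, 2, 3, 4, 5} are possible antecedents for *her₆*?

{1, 2, 5}

*her* is a pronoun, so Principle B applies: it must be free in its binding domain.
Binding domain of *her₆*: the embedded TP, whose subject is [Nadia₂'s accuser]₃.
*Zara₁* c-commands the pronoun but from outside its binding domain, and is not c-commanded by it → coindexation permitted.
*Nadia₂* and the pronoun do not c-command one another → neither Principle B nor Principle C is at stake; coindexation permitted.
*[Nadia₂'s accuser]₃* c-commands the pronoun within its binding domain → coindexation would violate Principle B.
*Ingrid₄*: the pronoun c-commands this R-expression → coindexation would violate Principle C on *Ingrid₄*.
*Rania₅* and the pronoun do not c-command one another → neither Principle B nor Principle C is at stake; coindexation permitted.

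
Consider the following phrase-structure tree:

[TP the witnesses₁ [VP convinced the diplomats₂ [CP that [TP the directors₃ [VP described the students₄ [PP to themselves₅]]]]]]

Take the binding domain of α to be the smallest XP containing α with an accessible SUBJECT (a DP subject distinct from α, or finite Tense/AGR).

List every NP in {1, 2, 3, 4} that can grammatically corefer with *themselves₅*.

{3, 4}

*themselves* is an anaphor, so Principle A applies: it must be bound in its binding domain.
Binding domain of *themselves₅*: the embedded TP, whose subject is the directors₃.
*the witnesses₁* c-commands the anaphor but is outside its binding domain → cannot satisfy Principle A.
*the diplomats₂* c-commands the anaphor but is outside its binding domain → cannot satisfy Principle A.
*the directors₃* c-commands the anaphor within its binding domain → licit binder.
*the students₄* c-commands the anaphor within its binding domain → licit binder.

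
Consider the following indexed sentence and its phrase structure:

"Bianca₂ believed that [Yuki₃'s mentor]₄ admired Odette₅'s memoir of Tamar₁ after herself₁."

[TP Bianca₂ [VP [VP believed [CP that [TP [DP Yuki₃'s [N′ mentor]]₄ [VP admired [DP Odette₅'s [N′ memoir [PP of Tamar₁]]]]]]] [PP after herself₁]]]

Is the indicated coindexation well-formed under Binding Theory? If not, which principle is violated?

The two coindexed NPs are *Tamar₁* and *herself₁*.
*herself₁* is an anaphor. Principle A requires it to be bound within its binding domain — the matrix TP, whose subject is Bianca₂.
Within that domain it is c-commanded by *Bianca₂*, which does not share its index.
*Tamar₁* does not c-command the anaphor at all.
The anaphor is unbound in its domain → Principle A violation.

Principle A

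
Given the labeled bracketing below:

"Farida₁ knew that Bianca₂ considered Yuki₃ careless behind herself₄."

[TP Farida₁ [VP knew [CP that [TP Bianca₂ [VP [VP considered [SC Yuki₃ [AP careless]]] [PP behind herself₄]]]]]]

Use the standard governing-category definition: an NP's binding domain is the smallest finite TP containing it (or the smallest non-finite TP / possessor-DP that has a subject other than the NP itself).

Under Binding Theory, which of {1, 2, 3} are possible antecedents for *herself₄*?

*herself* is an anaphor, so Principle A applies: it must be bound in its binding domain.
Binding domain of *herself₄*: the embedded TP, whose subject is Bianca₂.
*Farida₁* c-commands the anaphor but is outside its binding domain → cannot satisfy Principle A.
*Bianca₂* c-commands the anaphor within its binding domain → licit binder.
*Yuki₃* does not c-command the anaphor → cannot bind it.

{2}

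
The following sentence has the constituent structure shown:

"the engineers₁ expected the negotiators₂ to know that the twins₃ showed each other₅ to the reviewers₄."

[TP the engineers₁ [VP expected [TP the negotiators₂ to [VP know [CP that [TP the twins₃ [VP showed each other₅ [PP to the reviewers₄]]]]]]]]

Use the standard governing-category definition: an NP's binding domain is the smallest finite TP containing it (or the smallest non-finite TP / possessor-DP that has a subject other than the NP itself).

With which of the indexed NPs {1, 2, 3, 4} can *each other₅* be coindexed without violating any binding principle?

*each other* is an anaphor, so Principle A applies: it must be bound in its binding domain.
Binding domain of *each other₅*: the embedded TP, whose subject is the twins₃.
*the engineers₁* c-commands the anaphor but is outside its binding domain → cannot satisfy Principle A.
*the negotiators₂* c-commands the anaphor but is outside its binding domain → cannot satisfy Principle A.
*the twins₃* c-commands the anaphor within its binding domain → licit binder.
*the reviewers₄* does not c-command the anaphor → cannot bind it.

{3}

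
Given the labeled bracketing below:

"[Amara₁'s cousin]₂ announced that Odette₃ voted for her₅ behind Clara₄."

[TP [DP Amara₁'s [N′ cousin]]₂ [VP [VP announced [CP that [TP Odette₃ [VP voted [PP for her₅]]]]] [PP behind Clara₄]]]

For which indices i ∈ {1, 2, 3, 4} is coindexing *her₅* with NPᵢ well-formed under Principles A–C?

*her* is a pronoun, so Principle B applies: it must be free in its binding domain.
Binding domain of *her₅*: the embedded TP, whose subject is Odette₃.
*Amara₁* and the pronoun do not c-command one another → neither Principle B nor Principle C is at stake; coindexation permitted.
*[Amara₁'s cousin]₂* c-commands the pronoun but from outside its binding domain, and is not c-commanded by it → coindexation permitted.
*Odette₃* c-commands the pronoun within its binding domain → coindexation would violate Principle B.
*Clara₄* and the pronoun do not c-command one another → neither Principle B nor Principle C is at stake; coindexation permitted.

{1, 2, 4}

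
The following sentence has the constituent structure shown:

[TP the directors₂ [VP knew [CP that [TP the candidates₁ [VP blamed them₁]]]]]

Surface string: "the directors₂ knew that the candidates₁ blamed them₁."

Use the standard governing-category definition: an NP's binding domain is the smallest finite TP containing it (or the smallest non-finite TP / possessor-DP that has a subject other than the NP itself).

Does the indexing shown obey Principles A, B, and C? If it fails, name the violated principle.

Principle B

The two coindexed NPs are *the candidates₁* and *them₁*.
*them₁* is a pronoun. Its binding domain is the embedded TP, whose subject is the candidates₁.
*the candidates₁* c-commands it within that domain and carries the same index.
The pronoun is locally bound → Principle B violation.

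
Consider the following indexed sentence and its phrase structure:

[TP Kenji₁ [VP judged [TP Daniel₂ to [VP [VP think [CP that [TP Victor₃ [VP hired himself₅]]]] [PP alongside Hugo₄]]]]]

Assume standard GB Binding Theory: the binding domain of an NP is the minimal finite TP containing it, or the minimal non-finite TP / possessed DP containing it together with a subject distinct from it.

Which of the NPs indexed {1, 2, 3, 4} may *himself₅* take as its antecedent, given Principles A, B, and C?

{3}

*himself* is an anaphor, so Principle A applies: it must be bound in its binding domain.
Binding domain of *himself₅*: the embedded TP, whose subject is Victor₃.
*Kenji₁* c-commands the anaphor but is outside its binding domain → cannot satisfy Principle A.
*Daniel₂* c-commands the anaphor but is outside its binding domain → cannot satisfy Principle A.
*Victor₃* c-commands the anaphor within its binding domain → licit binder.
*Hugo₄* does not c-command the anaphor → cannot bind it.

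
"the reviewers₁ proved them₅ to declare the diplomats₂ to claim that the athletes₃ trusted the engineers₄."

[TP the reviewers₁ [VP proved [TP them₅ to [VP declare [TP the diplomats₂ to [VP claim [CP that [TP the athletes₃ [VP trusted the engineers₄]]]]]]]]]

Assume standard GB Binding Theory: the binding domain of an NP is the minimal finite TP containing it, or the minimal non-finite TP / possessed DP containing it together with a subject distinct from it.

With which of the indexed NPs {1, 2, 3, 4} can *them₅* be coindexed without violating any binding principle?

*them* is a pronoun, so Principle B applies: it must be free in its binding domain.
Binding domain of *them₅*: the matrix TP, whose subject is the reviewers₁.
*the reviewers₁* c-commands the pronoun within its binding domain → coindexation would violate Principle B.
*the diplomats₂*: the pronoun c-commands this R-expression → coindexation would violate Principle C on *the diplomats₂*.
*the athletes₃*: the pronoun c-commands this R-expression → coindexation would violate Principle C on *the athletes₃*.
*the engineers₄*: the pronoun c-commands this R-expression → coindexation would violate Principle C on *the engineers₄*.

none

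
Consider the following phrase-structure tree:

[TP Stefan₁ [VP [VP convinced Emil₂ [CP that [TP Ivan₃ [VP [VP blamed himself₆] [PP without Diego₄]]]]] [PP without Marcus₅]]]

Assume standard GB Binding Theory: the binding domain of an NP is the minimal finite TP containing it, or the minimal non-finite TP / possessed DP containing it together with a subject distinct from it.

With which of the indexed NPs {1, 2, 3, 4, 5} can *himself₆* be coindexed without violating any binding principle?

*himself* is an anaphor, so Principle A applies: it must be bound in its binding domain.
Binding domain of *himself₆*: the embedded TP, whose subject is Ivan₃.
*Stefan₁* c-commands the anaphor but is outside its binding domain → cannot satisfy Principle A.
*Emil₂* c-commands the anaphor but is outside its binding domain → cannot satisfy Principle A.
*Ivan₃* c-commands the anaphor within its binding domain → licit binder.
*Diego₄* does not c-command the anaphor → cannot bind it.
*Marcus₅* does not c-command the anaphor → cannot bind it.

{3}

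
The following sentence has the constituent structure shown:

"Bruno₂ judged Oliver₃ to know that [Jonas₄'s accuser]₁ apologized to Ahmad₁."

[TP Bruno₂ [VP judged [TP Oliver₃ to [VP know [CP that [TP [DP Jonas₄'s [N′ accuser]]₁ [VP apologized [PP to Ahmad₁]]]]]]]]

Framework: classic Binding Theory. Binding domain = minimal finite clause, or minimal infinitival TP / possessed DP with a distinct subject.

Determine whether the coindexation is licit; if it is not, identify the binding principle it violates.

The two coindexed NPs are *[Jonas₄'s accuser]₁* and *Ahmad₁*.
*Ahmad₁* is an R-expression. Principle C requires it to be free everywhere.
*[Jonas₄'s accuser]₁* c-commands it and carries the same index.
The R-expression is bound → Principle C violation.

Principle C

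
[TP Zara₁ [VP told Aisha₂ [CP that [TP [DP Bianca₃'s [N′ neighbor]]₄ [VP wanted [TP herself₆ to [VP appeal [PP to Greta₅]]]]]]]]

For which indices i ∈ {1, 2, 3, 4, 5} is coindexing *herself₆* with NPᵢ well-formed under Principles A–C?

{4}

*herself* is an anaphor, so Principle A applies: it must be bound in its binding domain.
Binding domain of *herself₆*: the embedded TP, whose subject is [Bianca₃'s neighbor]₄.
*Zara₁* c-commands the anaphor but is outside its binding domain → cannot satisfy Principle A.
*Aisha₂* c-commands the anaphor but is outside its binding domain → cannot satisfy Principle A.
*Bianca₃* does not c-command the anaphor → cannot bind it.
*[Bianca₃'s neighbor]₄* c-commands the anaphor within its binding domain → licit binder.
*Greta₅* does not c-command the anaphor → cannot bind it.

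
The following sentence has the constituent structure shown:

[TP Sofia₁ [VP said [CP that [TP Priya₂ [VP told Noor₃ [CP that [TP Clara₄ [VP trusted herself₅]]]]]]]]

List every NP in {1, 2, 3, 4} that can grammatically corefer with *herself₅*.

*herself* is an anaphor, so Principle A applies: it must be bound in its binding domain.
Binding domain of *herself₅*: the embedded TP, whose subject is Clara₄.
*Sofia₁* c-commands the anaphor but is outside its binding domain → cannot satisfy Principle A.
*Priya₂* c-commands the anaphor but is outside its binding domain → cannot satisfy Principle A.
*Noor₃* c-commands the anaphor but is outside its binding domain → cannot satisfy Principle A.
*Clara₄* c-commands the anaphor within its binding domain → licit binder.

{4}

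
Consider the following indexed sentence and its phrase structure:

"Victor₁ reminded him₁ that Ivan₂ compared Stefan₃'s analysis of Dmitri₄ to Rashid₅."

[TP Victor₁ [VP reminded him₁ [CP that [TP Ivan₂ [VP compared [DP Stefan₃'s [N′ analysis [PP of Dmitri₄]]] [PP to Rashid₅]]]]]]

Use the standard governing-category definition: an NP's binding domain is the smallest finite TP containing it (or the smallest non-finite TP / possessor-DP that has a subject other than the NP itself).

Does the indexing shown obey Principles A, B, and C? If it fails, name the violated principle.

Principle B

The two coindexed NPs are *Victor₁* and *him₁*.
*him₁* is a pronoun. Its binding domain is the matrix TP, whose subject is Victor₁.
*Victor₁* c-commands it within that domain and carries the same index.
The pronoun is locally bound → Principle B violation.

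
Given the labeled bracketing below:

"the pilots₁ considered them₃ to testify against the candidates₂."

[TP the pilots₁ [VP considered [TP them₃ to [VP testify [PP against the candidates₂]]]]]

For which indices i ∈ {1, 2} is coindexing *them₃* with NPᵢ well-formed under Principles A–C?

none

*them* is a pronoun, so Principle B applies: it must be free in its binding domain.
Binding domain of *them₃*: the matrix TP, whose subject is the pilots₁.
*the pilots₁* c-commands the pronoun within its binding domain → coindexation would violate Principle B.
*the candidates₂*: the pronoun c-commands this R-expression → coindexation would violate Principle C on *the candidates₂*.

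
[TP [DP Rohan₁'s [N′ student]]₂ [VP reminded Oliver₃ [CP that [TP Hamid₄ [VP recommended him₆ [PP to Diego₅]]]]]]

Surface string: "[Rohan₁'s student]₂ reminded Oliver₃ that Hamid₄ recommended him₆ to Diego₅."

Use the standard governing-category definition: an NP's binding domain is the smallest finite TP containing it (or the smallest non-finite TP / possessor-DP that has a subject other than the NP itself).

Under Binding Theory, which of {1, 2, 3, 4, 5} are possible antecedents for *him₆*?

{1, 2, 3}

*him* is a pronoun, so Principle B applies: it must be free in its binding domain.
Binding domain of *him₆*: the embedded TP, whose subject is Hamid₄.
*Rohan₁* and the pronoun do not c-command one another → neither Principle B nor Principle C is at stake; coindexation permitted.
*[Rohan₁'s student]₂* c-commands the pronoun but from outside its binding domain, and is not c-commanded by it → coindexation permitted.
*Oliver₃* c-commands the pronoun but from outside its binding domain, and is not c-commanded by it → coindexation permitted.
*Hamid₄* c-commands the pronoun within its binding domain → coindexation would violate Principle B.
*Diego₅*: the pronoun c-commands this R-expression → coindexation would violate Principle C on *Diego₅*.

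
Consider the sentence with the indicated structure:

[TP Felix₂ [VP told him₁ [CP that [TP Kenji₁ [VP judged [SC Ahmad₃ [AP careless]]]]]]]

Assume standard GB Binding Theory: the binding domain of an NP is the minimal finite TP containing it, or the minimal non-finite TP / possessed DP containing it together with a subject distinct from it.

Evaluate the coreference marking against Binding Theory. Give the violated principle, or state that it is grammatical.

The two coindexed NPs are *him₁* and *Kenji₁*.
*Kenji₁* is an R-expression. Principle C requires it to be free everywhere.
*him₁* c-commands it and carries the same index.
The R-expression is bound → Principle C violation.

Principle C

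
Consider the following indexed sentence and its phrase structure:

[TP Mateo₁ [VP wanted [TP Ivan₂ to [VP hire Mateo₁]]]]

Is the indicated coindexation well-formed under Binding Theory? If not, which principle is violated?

Principle C

The two coindexed NPs are *Mateo₁* (the higher occurrence) and *Mateo₁* (the lower occurrence).
*Mateo₁* (the lower occurrence) is an R-expression. Principle C requires it to be free everywhere.
*Mateo₁* (the higher occurrence) c-commands it and carries the same index.
The R-expression is bound → Principle C violation.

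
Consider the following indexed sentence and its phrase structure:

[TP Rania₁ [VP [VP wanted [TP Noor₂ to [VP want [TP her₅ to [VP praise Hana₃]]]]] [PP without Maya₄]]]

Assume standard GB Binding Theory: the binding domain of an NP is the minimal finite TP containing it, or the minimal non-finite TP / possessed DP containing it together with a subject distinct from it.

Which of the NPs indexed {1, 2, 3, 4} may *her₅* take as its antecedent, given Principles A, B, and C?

*her* is a pronoun, so Principle B applies: it must be free in its binding domain.
Binding domain of *her₅*: the embedded TP, whose subject is Noor₂.
*Rania₁* c-commands the pronoun but from outside its binding domain, and is not c-commanded by it → coindexation permitted.
*Noor₂* c-commands the pronoun within its binding domain → coindexation would violate Principle B.
*Hana₃*: the pronoun c-commands this R-expression → coindexation would violate Principle C on *Hana₃*.
*Maya₄* and the pronoun do not c-command one another → neither Principle B nor Principle C is at stake; coindexation permitted.

{1, 4}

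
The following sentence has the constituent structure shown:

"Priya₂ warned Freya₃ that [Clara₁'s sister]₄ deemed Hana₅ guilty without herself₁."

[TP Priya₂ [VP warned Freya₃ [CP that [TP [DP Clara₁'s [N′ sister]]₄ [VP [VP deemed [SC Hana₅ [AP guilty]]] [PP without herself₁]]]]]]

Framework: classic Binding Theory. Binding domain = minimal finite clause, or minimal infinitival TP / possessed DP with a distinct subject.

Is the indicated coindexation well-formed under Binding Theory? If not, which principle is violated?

The two coindexed NPs are *Clara₁* and *herself₁*.
*herself₁* is an anaphor. Principle A requires it to be bound within its binding domain — the embedded TP, whose subject is [Clara₁'s sister]₄.
Within that domain it is c-commanded by *[Clara₁'s sister]₄*, which does not share its index.
*Clara₁* does not c-command the anaphor at all.
The anaphor is unbound in its domain → Principle A violation.

Principle A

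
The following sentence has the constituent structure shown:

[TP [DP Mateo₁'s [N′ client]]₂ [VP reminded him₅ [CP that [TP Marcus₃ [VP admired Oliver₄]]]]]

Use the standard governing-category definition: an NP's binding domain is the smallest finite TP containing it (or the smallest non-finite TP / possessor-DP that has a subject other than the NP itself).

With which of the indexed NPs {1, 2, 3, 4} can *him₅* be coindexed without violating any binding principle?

{1}

*him* is a pronoun, so Principle B applies: it must be free in its binding domain.
Binding domain of *him₅*: the matrix TP, whose subject is [Mateo₁'s client]₂.
*Mateo₁* and the pronoun do not c-command one another → neither Principle B nor Principle C is at stake; coindexation permitted.
*[Mateo₁'s client]₂* c-commands the pronoun within its binding domain → coindexation would violate Principle B.
*Marcus₃*: the pronoun c-commands this R-expression → coindexation would violate Principle C on *Marcus₃*.
*Oliver₄*: the pronoun c-commands this R-expression → coindexation would violate Principle C on *Oliver₄*.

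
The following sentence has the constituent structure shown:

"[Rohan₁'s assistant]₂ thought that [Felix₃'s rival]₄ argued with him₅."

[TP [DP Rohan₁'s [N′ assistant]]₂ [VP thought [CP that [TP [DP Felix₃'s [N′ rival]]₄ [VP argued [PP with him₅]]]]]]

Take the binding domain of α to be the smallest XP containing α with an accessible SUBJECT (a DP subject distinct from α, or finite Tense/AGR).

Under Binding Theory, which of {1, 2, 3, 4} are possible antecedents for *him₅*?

{1, 2, 3}

*him* is a pronoun, so Principle B applies: it must be free in its binding domain.
Binding domain of *him₅*: the embedded TP, whose subject is [Felix₃'s rival]₄.
*Rohan₁* and the pronoun do not c-command one another → neither Principle B nor Principle C is at stake; coindexation permitted.
*[Rohan₁'s assistant]₂* c-commands the pronoun but from outside its binding domain, and is not c-commanded by it → coindexation permitted.
*Felix₃* and the pronoun do not c-command one another → neither Principle B nor Principle C is at stake; coindexation permitted.
*[Felix₃'s rival]₄* c-commands the pronoun within its binding domain → coindexation would violate Principle B.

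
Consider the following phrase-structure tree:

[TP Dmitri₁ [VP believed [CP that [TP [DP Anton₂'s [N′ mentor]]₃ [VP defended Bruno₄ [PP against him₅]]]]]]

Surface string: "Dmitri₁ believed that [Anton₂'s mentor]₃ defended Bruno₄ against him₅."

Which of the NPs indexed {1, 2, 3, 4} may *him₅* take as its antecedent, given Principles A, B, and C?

*him* is a pronoun, so Principle B applies: it must be free in its binding domain.
Binding domain of *him₅*: the embedded TP, whose subject is [Anton₂'s mentor]₃.
*Dmitri₁* c-commands the pronoun but from outside its binding domain, and is not c-commanded by it → coindexation permitted.
*Anton₂* and the pronoun do not c-command one another → neither Principle B nor Principle C is at stake; coindexation permitted.
*[Anton₂'s mentor]₃* c-commands the pronoun within its binding domain → coindexation would violate Principle B.
*Bruno₄* c-commands the pronoun within its binding domain → coindexation would violate Principle B.

{1, 2}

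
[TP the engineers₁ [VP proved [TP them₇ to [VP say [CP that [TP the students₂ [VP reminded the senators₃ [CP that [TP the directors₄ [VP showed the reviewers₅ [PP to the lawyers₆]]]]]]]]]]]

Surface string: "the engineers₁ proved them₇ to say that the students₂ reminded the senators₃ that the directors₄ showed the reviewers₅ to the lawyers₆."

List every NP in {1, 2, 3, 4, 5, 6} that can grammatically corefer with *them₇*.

*them* is a pronoun, so Principle B applies: it must be free in its binding domain.
Binding domain of *them₇*: the matrix TP, whose subject is the engineers₁.
*the engineers₁* c-commands the pronoun within its binding domain → coindexation would violate Principle B.
*the students₂*: the pronoun c-commands this R-expression → coindexation would violate Principle C on *the students₂*.
*the senators₃*: the pronoun c-commands this R-expression → coindexation would violate Principle C on *the senators₃*.
*the directors₄*: the pronoun c-commands this R-expression → coindexation would violate Principle C on *the directors₄*.
*the reviewers₅*: the pronoun c-commands this R-expression → coindexation would violate Principle C on *the reviewers₅*.
*the lawyers₆*: the pronoun c-commands this R-expression → coindexation would violate Principle C on *the lawyers₆*.

none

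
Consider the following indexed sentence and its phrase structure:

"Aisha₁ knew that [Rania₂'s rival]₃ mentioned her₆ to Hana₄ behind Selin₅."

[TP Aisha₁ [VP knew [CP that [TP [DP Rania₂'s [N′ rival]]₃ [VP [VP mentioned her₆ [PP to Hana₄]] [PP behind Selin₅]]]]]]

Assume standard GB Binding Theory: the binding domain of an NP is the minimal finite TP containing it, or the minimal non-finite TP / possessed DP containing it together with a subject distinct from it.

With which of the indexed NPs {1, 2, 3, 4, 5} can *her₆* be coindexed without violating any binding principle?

{1, 2, 5}

*her* is a pronoun, so Principle B applies: it must be free in its binding domain.
Binding domain of *her₆*: the embedded TP, whose subject is [Rania₂'s rival]₃.
*Aisha₁* c-commands the pronoun but from outside its binding domain, and is not c-commanded by it → coindexation permitted.
*Rania₂* and the pronoun do not c-command one another → neither Principle B nor Principle C is at stake; coindexation permitted.
*[Rania₂'s rival]₃* c-commands the pronoun within its binding domain → coindexation would violate Principle B.
*Hana₄*: the pronoun c-commands this R-expression → coindexation would violate Principle C on *Hana₄*.
*Selin₅* and the pronoun do not c-command one another → neither Principle B nor Principle C is at stake; coindexation permitted.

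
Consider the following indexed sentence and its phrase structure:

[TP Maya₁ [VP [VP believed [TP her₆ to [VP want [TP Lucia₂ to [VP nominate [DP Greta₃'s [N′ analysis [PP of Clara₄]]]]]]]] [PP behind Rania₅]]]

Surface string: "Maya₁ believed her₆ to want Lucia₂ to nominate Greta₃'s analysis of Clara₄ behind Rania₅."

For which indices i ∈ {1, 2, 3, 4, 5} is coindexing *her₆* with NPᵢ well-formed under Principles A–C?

{5}

*her* is a pronoun, so Principle B applies: it must be free in its binding domain.
Binding domain of *her₆*: the matrix TP, whose subject is Maya₁.
*Maya₁* c-commands the pronoun within its binding domain → coindexation would violate Principle B.
*Lucia₂*: the pronoun c-commands this R-expression → coindexation would violate Principle C on *Lucia₂*.
*Greta₃*: the pronoun c-commands this R-expression → coindexation would violate Principle C on *Greta₃*.
*Clara₄*: the pronoun c-commands this R-expression → coindexation would violate Principle C on *Clara₄*.
*Rania₅* and the pronoun do not c-command one another → neither Principle B nor Principle C is at stake; coindexation permitted.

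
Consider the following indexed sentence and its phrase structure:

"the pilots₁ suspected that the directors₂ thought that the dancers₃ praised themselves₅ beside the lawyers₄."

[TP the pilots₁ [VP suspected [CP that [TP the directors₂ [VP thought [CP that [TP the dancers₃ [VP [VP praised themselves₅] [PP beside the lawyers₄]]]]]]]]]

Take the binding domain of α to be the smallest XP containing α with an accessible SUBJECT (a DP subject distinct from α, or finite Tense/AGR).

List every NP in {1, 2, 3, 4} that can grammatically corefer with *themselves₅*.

*themselves* is an anaphor, so Principle A applies: it must be bound in its binding domain.
Binding domain of *themselves₅*: the embedded TP, whose subject is the dancers₃.
*the pilots₁* c-commands the anaphor but is outside its binding domain → cannot satisfy Principle A.
*the directors₂* c-commands the anaphor but is outside its binding domain → cannot satisfy Principle A.
*the dancers₃* c-commands the anaphor within its binding domain → licit binder.
*the lawyers₄* does not c-command the anaphor → cannot bind it.

{3}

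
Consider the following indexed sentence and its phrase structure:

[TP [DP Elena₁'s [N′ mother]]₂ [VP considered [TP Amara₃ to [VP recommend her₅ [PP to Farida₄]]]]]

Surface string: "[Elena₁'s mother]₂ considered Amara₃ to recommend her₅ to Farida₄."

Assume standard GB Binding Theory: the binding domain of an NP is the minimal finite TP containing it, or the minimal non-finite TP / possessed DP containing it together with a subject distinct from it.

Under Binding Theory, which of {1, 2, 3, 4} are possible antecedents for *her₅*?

*her* is a pronoun, so Principle B applies: it must be free in its binding domain.
Binding domain of *her₅*: the embedded TP, whose subject is Amara₃.
*Elena₁* and the pronoun do not c-command one another → neither Principle B nor Principle C is at stake; coindexation permitted.
*[Elena₁'s mother]₂* c-commands the pronoun but from outside its binding domain, and is not c-commanded by it → coindexation permitted.
*Amara₃* c-commands the pronoun within its binding domain → coindexation would violate Principle B.
*Farida₄*: the pronoun c-commands this R-expression → coindexation would violate Principle C on *Farida₄*.

{1, 2}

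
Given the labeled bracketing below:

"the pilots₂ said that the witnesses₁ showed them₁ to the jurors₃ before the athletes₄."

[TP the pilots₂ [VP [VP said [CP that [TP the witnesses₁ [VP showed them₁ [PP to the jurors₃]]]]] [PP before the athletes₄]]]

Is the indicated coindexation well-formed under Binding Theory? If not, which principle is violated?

The two coindexed NPs are *the witnesses₁* and *them₁*.
*them₁* is a pronoun. Its binding domain is the embedded TP, whose subject is the witnesses₁.
*the witnesses₁* c-commands it within that domain and carries the same index.
The pronoun is locally bound → Principle B violation.

Principle B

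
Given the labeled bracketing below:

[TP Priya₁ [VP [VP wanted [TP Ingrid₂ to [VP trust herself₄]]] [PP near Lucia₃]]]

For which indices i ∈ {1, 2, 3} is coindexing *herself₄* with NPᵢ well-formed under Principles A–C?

{2}

*herself* is an anaphor, so Principle A applies: it must be bound in its binding domain.
Binding domain of *herself₄*: the embedded TP, whose subject is Ingrid₂.
*Priya₁* c-commands the anaphor but is outside its binding domain → cannot satisfy Principle A.
*Ingrid₂* c-commands the anaphor within its binding domain → licit binder.
*Lucia₃* does not c-command the anaphor → cannot bind it.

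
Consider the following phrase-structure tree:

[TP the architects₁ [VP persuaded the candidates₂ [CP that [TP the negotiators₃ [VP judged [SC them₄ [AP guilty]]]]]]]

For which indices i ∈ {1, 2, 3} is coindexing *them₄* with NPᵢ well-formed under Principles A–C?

*them* is a pronoun, so Principle B applies: it must be free in its binding domain.
Binding domain of *them₄*: the embedded TP, whose subject is the negotiators₃.
*the architects₁* c-commands the pronoun but from outside its binding domain, and is not c-commanded by it → coindexation permitted.
*the candidates₂* c-commands the pronoun but from outside its binding domain, and is not c-commanded by it → coindexation permitted.
*the negotiators₃* c-commands the pronoun within its binding domain → coindexation would violate Principle B.

{1, 2}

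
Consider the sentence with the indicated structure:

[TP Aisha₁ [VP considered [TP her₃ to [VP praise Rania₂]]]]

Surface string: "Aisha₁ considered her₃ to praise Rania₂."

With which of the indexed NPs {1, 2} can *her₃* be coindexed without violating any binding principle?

none

*her* is a pronoun, so Principle B applies: it must be free in its binding domain.
Binding domain of *her₃*: the matrix TP, whose subject is Aisha₁.
*Aisha₁* c-commands the pronoun within its binding domain → coindexation would violate Principle B.
*Rania₂*: the pronoun c-commands this R-expression → coindexation would violate Principle C on *Rania₂*.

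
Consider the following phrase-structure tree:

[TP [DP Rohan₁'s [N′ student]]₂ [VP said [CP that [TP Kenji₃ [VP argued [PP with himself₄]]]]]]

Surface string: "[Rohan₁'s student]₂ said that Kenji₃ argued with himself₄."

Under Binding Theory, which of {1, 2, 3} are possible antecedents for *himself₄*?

*himself* is an anaphor, so Principle A applies: it must be bound in its binding domain.
Binding domain of *himself₄*: the embedded TP, whose subject is Kenji₃.
*Rohan₁* does not c-command the anaphor → cannot bind it.
*[Rohan₁'s student]₂* c-commands the anaphor but is outside its binding domain → cannot satisfy Principle A.
*Kenji₃* c-commands the anaphor within its binding domain → licit binder.

{3}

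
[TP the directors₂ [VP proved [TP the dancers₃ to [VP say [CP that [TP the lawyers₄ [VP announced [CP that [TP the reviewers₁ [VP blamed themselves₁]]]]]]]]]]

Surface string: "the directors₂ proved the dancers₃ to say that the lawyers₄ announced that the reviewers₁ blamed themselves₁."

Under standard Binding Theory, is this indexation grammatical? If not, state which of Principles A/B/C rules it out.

grammatical

The two coindexed NPs are *the reviewers₁* and *themselves₁*.
*themselves₁* is an anaphor; its binding domain is the embedded TP, whose subject is the reviewers₁. *the reviewers₁* c-commands it within that domain and shares its index, so Principle A is satisfied.
*the reviewers₁* is an R-expression; *themselves₁* does not c-command it, and no other NP shares its index, so Principle C is satisfied.
All principles are respected.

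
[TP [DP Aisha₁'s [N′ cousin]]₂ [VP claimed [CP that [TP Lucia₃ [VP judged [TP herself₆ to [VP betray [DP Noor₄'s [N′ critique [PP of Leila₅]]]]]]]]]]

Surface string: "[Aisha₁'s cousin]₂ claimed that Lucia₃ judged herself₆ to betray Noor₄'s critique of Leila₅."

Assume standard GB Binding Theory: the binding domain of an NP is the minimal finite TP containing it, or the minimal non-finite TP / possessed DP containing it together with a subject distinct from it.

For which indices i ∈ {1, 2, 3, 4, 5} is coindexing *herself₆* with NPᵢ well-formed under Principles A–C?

{3}

*herself* is an anaphor, so Principle A applies: it must be bound in its binding domain.
Binding domain of *herself₆*: the embedded TP, whose subject is Lucia₃.
*Aisha₁* does not c-command the anaphor → cannot bind it.
*[Aisha₁'s cousin]₂* c-commands the anaphor but is outside its binding domain → cannot satisfy Principle A.
*Lucia₃* c-commands the anaphor within its binding domain → licit binder.
*Noor₄* does not c-command the anaphor → cannot bind it.
*Leila₅* does not c-command the anaphor → cannot bind it.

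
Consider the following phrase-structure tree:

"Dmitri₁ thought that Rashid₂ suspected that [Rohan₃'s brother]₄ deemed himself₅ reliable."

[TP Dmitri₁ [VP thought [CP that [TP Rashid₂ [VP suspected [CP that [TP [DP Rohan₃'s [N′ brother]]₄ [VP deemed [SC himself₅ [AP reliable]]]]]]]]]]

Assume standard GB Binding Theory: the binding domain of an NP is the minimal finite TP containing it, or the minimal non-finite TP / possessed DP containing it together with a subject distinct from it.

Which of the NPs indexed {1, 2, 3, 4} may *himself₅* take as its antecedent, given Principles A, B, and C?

*himself* is an anaphor, so Principle A applies: it must be bound in its binding domain.
Binding domain of *himself₅*: the embedded TP, whose subject is [Rohan₃'s brother]₄.
*Dmitri₁* c-commands the anaphor but is outside its binding domain → cannot satisfy Principle A.
*Rashid₂* c-commands the anaphor but is outside its binding domain → cannot satisfy Principle A.
*Rohan₃* does not c-command the anaphor → cannot bind it.
*[Rohan₃'s brother]₄* c-commands the anaphor within its binding domain → licit binder.

{4}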